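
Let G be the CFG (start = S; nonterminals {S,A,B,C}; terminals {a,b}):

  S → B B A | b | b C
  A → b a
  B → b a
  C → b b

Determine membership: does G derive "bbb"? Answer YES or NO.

CNF form of G:
  S -> B X2 | T0 C | b
  A -> T0 T1
  B -> T0 T1
  C -> T0 T0
  T0 -> b
  T1 -> a
  X2 -> B A

Fill CYK table bottom-up:
  cell(0,0) b: {S,T0}  orig:{S}
  cell(1,1) b: {S,T0}  orig:{S}
  cell(2,2) b: {S,T0}  orig:{S}
  cell(0,1) bb: {C}
  cell(1,2) bb: {C}
  cell(0,2) bbb: {S}

S ∈ T[0,2] ⇒ YES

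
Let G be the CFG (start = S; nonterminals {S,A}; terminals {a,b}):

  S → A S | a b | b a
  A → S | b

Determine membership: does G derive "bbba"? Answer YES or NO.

Convert to CNF:
  S -> A S | T0 T1 | T1 T0
  A -> A S | T0 T1 | T1 T0 | b
  T0 -> a
  T1 -> b

CYK fill:
  [0..0]={A,T1}  "b"  orig:{A}
  [1..1]={A,T1}  "b"  orig:{A}
  [2..2]={A,T1}  "b"  orig:{A}
  [3..3]={T0}  "a"  orig:{}
  [0..1]=∅  "bb"
  [1..2]=∅  "bb"
  [2..3]={A,S}  "ba"
  [0..2]=∅  "bbb"
  [1..3]={A,S}  "bba"
  [0..3]={A,S}  "bbba"

S ∈ T[0,3] ⇒ YES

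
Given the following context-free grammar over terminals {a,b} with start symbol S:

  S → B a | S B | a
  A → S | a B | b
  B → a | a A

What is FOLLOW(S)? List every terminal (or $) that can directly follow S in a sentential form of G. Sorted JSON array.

FIRST sets, iterate to fixpoint:
iter 1:
  A via A→a B: +{a}
  A via A→b: +{b}
  B via B→a: +{a}
  S via S→B a: +{a}
  FIRST[S]={a}  FIRST[A]={a,b}  FIRST[B]={a}
iter 2: (no change)
  FIRST[S]={a}  FIRST[A]={a,b}  FIRST[B]={a}

FOLLOW iteration:
seed FOLLOW(S) with $
[1]
  S→B a: FOLLOW(B) ⊇ FIRST(a) = {a}; new: +{a}
  S→S B: FOLLOW(S) ⊇ FIRST(B) = {a}; new: +{a}
  S→S B: FOLLOW(B) ⊇ FOLLOW(S) ⊇ {$,a}; new: +{$}
  S: {$,a}  A: {}  B: {$,a}
[2]
  B→a A: FOLLOW(A) ⊇ FOLLOW(B) ⊇ {$,a}; new: +{$,a}
  S: {$,a}  A: {$,a}  B: {$,a}
[3] done
  S: {$,a}  A: {$,a}  B: {$,a}

FOLLOW(S) = ["$", "a"]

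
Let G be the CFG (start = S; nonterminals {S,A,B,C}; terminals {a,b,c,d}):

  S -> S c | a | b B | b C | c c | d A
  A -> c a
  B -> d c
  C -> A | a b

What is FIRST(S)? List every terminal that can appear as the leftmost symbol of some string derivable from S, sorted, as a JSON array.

Compute FIRST by fixpoint:
iter 1:
  A via A→c a: +{c}
  B via B→d c: +{d}
  C via C→A: +{c}
  C via C→a b: +{a}
  S via S→a: +{a}
  S via S→b B: +{b}
  S via S→c c: +{c}
  S via S→d A: +{d}
  FIRST(S)={a,b,c,d}  FIRST(A)={c}  FIRST(B)={d}  FIRST(C)={a,c}
iter 2: (stable)
  FIRST(S)={a,b,c,d}  FIRST(A)={c}  FIRST(B)={d}  FIRST(C)={a,c}

FIRST(S) = ["a", "b", "c", "d"]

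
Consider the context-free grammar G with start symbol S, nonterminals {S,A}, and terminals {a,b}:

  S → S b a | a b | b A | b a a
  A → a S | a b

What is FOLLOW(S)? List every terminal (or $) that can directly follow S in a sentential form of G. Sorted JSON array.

FIRST iteration:
round 1:
  A via A→a S: +{a}
  S via S→a b: +{a}
  S via S→b A: +{b}
  FIRST[S]={a,b}  FIRST[A]={a}
round 2: done
  FIRST[S]={a,b}  FIRST[A]={a}

FOLLOW sets:
initialize: $ ∈ FOLLOW(S)
round 1:
  S→S b a: FOLLOW(S) ⊇ FIRST(b) = {b}; new: +{b}
  S→b A: FOLLOW(A) ⊇ FOLLOW(S) ⊇ {$,b}; new: +{$,b}
  FOLLOW[S]={$,b}  FOLLOW[A]={$,b}
round 2: (stable)
  FOLLOW[S]={$,b}  FOLLOW[A]={$,b}

FOLLOW(S) = ["$", "b"]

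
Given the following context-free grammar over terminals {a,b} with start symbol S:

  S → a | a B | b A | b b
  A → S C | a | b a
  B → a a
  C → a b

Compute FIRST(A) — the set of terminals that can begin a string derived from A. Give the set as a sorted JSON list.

Compute FIRST by fixpoint:
iter 1:
  A via A→a: +{a}
  A via A→b a: +{b}
  B via B→a a: +{a}
  C via C→a b: +{a}
  S via S→a: +{a}
  S via S→b A: +{b}
  FIRST(S)={a,b}  FIRST(A)={a,b}  FIRST(B)={a}  FIRST(C)={a}
iter 2: (stable)
  FIRST(S)={a,b}  FIRST(A)={a,b}  FIRST(B)={a}  FIRST(C)={a}

FIRST(A) = ["a", "b"]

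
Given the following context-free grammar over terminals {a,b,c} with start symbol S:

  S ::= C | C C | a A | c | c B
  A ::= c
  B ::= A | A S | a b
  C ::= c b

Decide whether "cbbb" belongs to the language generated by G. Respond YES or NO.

Convert to CNF:
  S -> C C | T0 A | T2 B | T2 T1 | c
  A -> c
  B -> A S | T0 T1 | c
  C -> T2 T1
  T0 -> a
  T1 -> b
  T2 -> c

CYK table (by increasing span):
  [0..0]={A,B,S,T2}  "c"  orig:{A,B,S}
  [1..1]={T1}  "b"  orig:{}
  [2..2]={T1}  "b"  orig:{}
  [3..3]={T1}  "b"  orig:{}
  [0..1]={C,S}  "cb"
  [1..2]=∅  "bb"
  [2..3]=∅  "bb"
  [0..2]=∅  "cbb"
  [1..3]=∅  "bbb"
  [0..3]=∅  "cbbb"

S ∉ T[0,3] ⇒ NO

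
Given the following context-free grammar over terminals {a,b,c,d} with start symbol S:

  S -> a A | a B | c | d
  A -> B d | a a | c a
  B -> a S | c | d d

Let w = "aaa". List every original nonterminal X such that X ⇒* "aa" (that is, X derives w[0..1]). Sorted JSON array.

Convert to CNF:
  S -> T1 A | T1 B | c | d
  A -> B T0 | T1 T1 | T2 T1
  B -> T0 T0 | T1 S | c
  T0 -> d
  T1 -> a
  T2 -> c

CYK fill, restricted to cells inside w[0..1]:
  T[0,0] 'a' = {T1}  orig:{}
  T[1,1] 'a' = {T1}  orig:{}
  T[0,1] 'aa' = {A}

Original NTs in T[0,1] deriving "aa": ["A"]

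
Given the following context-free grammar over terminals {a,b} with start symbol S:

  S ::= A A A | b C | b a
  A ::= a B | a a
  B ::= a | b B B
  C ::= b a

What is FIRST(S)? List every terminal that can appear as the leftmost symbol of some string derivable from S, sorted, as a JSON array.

FIRST sets, iterate to fixpoint:
iter 1:
  A via A→a B: +{a}
  B via B→a: +{a}
  B via B→b B B: +{b}
  C via C→b a: +{b}
  S via S→A A A: +{a}
  S via S→b C: +{b}
  S: {a,b}  A: {a}  B: {a,b}  C: {b}
iter 2: (no change)
  S: {a,b}  A: {a}  B: {a,b}  C: {b}

FIRST(S) = ["a", "b"]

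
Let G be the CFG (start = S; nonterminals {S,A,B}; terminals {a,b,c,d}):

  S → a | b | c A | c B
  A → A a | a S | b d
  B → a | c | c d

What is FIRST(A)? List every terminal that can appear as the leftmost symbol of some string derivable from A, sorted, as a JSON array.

Compute FIRST by fixpoint:
iter 1:
  A via A→a S: +{a}
  A via A→b d: +{b}
  B via B→a: +{a}
  B via B→c: +{c}
  S via S→a: +{a}
  S via S→b: +{b}
  S via S→c A: +{c}
  FIRST(S)={a,b,c}  FIRST(A)={a,b}  FIRST(B)={a,c}
iter 2: (no change)
  FIRST(S)={a,b,c}  FIRST(A)={a,b}  FIRST(B)={a,c}

FIRST(A) = ["a", "b"]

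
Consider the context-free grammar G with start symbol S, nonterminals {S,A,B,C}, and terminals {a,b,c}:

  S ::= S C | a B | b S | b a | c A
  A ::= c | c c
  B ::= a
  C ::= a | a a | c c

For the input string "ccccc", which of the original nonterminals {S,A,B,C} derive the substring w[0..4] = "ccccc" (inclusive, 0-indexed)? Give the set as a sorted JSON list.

CNF form of G:
  S -> S C | T0 A | T1 B | T2 S | T2 T1
  A -> T0 T0 | c
  B -> a
  C -> T0 T0 | T1 T1 | a
  T0 -> c
  T1 -> a
  T2 -> b

Fill CYK table bottom-up (cells [i..j] with 0 ≤ i ≤ j ≤ 4 only):
  [0..0]={A,T0}  "c"  orig:{A}
  [1..1]={A,T0}  "c"  orig:{A}
  [2..2]={A,T0}  "c"  orig:{A}
  [3..3]={A,T0}  "c"  orig:{A}
  [4..4]={A,T0}  "c"  orig:{A}
  [0..1]={A,C,S}  "cc"
  [1..2]={A,C,S}  "cc"
  [2..3]={A,C,S}  "cc"
  [3..4]={A,C,S}  "cc"
  [0..2]={S}  "ccc"
  [1..3]={S}  "ccc"
  [2..4]={S}  "ccc"
  [0..3]={S}  "cccc"
  [1..4]={S}  "cccc"
  [0..4]={S}  "ccccc"

Original NTs in T[0,4] deriving "ccccc": ["S"]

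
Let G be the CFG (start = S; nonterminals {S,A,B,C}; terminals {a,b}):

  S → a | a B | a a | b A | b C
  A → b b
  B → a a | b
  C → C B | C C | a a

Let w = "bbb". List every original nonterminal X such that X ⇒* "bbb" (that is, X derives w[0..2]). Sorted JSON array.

CNF form of G:
  S -> T0 A | T0 C | T1 B | T1 T1 | a
  A -> T0 T0
  B -> T1 T1 | b
  C -> C B | C C | T1 T1
  T0 -> b
  T1 -> a

CYK table (by increasing span) (cells [i..j] with 0 ≤ i ≤ j ≤ 2 only):
  T[0,0] 'b' = {B,T0}  orig:{B}
  T[1,1] 'b' = {B,T0}  orig:{B}
  T[2,2] 'b' = {B,T0}  orig:{B}
  T[0,1] 'bb' = {A}
  T[1,2] 'bb' = {A}
  T[0,2] 'bbb' = {S}

Original NTs in T[0,2] deriving "bbb": ["S"]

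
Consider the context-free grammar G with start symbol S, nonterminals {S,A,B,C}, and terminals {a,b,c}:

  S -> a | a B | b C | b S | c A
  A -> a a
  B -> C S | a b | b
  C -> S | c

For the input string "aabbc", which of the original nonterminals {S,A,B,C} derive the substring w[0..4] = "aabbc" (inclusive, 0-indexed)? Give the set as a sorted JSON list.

CNF form of G:
  S -> T0 B | T1 C | T1 S | T2 A | a
  A -> T0 T0
  B -> C S | T0 T1 | b
  C -> T0 B | T1 C | T1 S | T2 A | a | c
  T0 -> a
  T1 -> b
  T2 -> c

CYK table (by increasing span) — only the sub-triangle for w[0..4]:
  cell(0,0) a: {C,S,T0}  orig:{C,S}
  cell(1,1) a: {C,S,T0}  orig:{C,S}
  cell(2,2) b: {B,T1}  orig:{B}
  cell(3,3) b: {B,T1}  orig:{B}
  cell(4,4) c: {C,T2}  orig:{C}
  cell(0,1) aa: {A,B}
  cell(1,2) ab: {B,C,S}
  cell(2,3) bb: ∅
  cell(3,4) bc: {C,S}
  cell(0,2) aab: {B,C,S}
  cell(1,3) abb: ∅
  cell(2,4) bbc: {C,S}
  cell(0,3) aabb: ∅
  cell(1,4) abbc: {B}
  cell(0,4) aabbc: {B,C,S}

Original NTs in T[0,4] deriving "aabbc": ["B", "C", "S"]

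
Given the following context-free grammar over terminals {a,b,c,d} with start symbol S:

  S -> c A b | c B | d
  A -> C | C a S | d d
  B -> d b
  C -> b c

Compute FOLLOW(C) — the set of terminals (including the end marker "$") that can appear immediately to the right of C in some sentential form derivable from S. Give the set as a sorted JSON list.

FIRST iteration:
round 1:
  A via A→d d: +{d}
  B via B→d b: +{d}
  C via C→b c: +{b}
  S via S→c A b: +{c}
  S via S→d: +{d}
  FIRST(S)={c,d}  FIRST(A)={d}  FIRST(B)={d}  FIRST(C)={b}
round 2:
  A via A→C: +{b}
  FIRST(S)={c,d}  FIRST(A)={b,d}  FIRST(B)={d}  FIRST(C)={b}
round 3: — fixpoint
  FIRST(S)={c,d}  FIRST(A)={b,d}  FIRST(B)={d}  FIRST(C)={b}

FOLLOW iteration:
seed FOLLOW(S) with $
round 1:
  A→C a S: FOLLOW(C) ⊇ FIRST(a) = {a}; new: +{a}
  S→c A b: FOLLOW(A) ⊇ FIRST(b) = {b}; new: +{b}
  S→c B: FOLLOW(B) ⊇ FOLLOW(S) ⊇ {$}; new: +{$}
  FOLLOW(S)={$}  FOLLOW(A)={b}  FOLLOW(B)={$}  FOLLOW(C)={a}
round 2:
  A→C: FOLLOW(C) ⊇ FOLLOW(A) ⊇ {b}; new: +{b}
  A→C a S: FOLLOW(S) ⊇ FOLLOW(A) ⊇ {b}; new: +{b}
  S→c B: FOLLOW(B) ⊇ FOLLOW(S) ⊇ {$,b}; new: +{b}
  FOLLOW(S)={$,b}  FOLLOW(A)={b}  FOLLOW(B)={$,b}  FOLLOW(C)={a,b}
round 3: (no change)
  FOLLOW(S)={$,b}  FOLLOW(A)={b}  FOLLOW(B)={$,b}  FOLLOW(C)={a,b}

FOLLOW(C) = ["a", "b"]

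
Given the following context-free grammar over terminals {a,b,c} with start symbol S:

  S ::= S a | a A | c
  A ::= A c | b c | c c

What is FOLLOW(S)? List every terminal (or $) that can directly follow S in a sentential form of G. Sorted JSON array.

FIRST iteration:
pass 1:
  A via A→b c: +{b}
  A via A→c c: +{c}
  S via S→a A: +{a}
  S via S→c: +{c}
  FIRST(S)={a,c}  FIRST(A)={b,c}
pass 2: done
  FIRST(S)={a,c}  FIRST(A)={b,c}

FOLLOW sets:
initialize: $ ∈ FOLLOW(S)
round 1:
  A→A c: FOLLOW(A) ⊇ FIRST(c) = {c}; new: +{c}
  S→S a: FOLLOW(S) ⊇ FIRST(a) = {a}; new: +{a}
  S→a A: FOLLOW(A) ⊇ FOLLOW(S) ⊇ {$,a}; new: +{$,a}
  FOLLOW(S)={$,a}  FOLLOW(A)={$,a,c}
round 2: (no change)
  FOLLOW(S)={$,a}  FOLLOW(A)={$,a,c}

FOLLOW(S) = ["$", "a"]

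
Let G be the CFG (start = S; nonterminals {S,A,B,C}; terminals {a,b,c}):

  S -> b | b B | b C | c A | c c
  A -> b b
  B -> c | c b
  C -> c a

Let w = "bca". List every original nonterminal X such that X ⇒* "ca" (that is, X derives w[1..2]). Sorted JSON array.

Convert to CNF:
  S -> T0 B | T0 C | T1 A | T1 T1 | b
  A -> T0 T0
  B -> T1 T0 | c
  C -> T1 T2
  T0 -> b
  T1 -> c
  T2 -> a

CYK fill (cells [i..j] with 1 ≤ i ≤ j ≤ 2 only):
  cell(1,1) c: {B,T1}  orig:{B}
  cell(2,2) a: {T2}  orig:{}
  cell(1,2) ca: {C}

Original NTs in T[1,2] deriving "ca": ["C"]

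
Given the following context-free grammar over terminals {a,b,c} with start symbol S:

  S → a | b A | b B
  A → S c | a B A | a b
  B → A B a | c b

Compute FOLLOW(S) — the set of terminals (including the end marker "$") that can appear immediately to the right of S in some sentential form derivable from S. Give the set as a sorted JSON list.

Compute FIRST by fixpoint:
[1]
  A via A→a B A: +{a}
  B via B→A B a: +{a}
  B via B→c b: +{c}
  S via S→a: +{a}
  S via S→b A: +{b}
  FIRST[S]={a,b}  FIRST[A]={a}  FIRST[B]={a,c}
[2]
  A via A→S c: +{b}
  B via B→A B a: +{b}
  FIRST[S]={a,b}  FIRST[A]={a,b}  FIRST[B]={a,b,c}
[3] (no change)
  FIRST[S]={a,b}  FIRST[A]={a,b}  FIRST[B]={a,b,c}

FOLLOW sets:
seed FOLLOW(S) with $
round 1:
  A→S c: FOLLOW(S) ⊇ FIRST(c) = {c}; new: +{c}
  A→a B A: FOLLOW(B) ⊇ FIRST(A) = {a,b}; new: +{a,b}
  B→A B a: FOLLOW(A) ⊇ FIRST(B) = {a,b,c}; new: +{a,b,c}
  S→b A: FOLLOW(A) ⊇ FOLLOW(S) ⊇ {$,c}; new: +{$}
  S→b B: FOLLOW(B) ⊇ FOLLOW(S) ⊇ {$,c}; new: +{$,c}
  FOLLOW[S]={$,c}  FOLLOW[A]={$,a,b,c}  FOLLOW[B]={$,a,b,c}
round 2: — fixpoint
  FOLLOW[S]={$,c}  FOLLOW[A]={$,a,b,c}  FOLLOW[B]={$,a,b,c}

FOLLOW(S) = ["$", "c"]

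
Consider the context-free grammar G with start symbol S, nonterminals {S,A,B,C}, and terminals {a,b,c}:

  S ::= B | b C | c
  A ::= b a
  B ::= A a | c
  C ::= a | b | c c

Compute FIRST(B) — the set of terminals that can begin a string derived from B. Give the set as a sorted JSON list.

FIRST iteration:
pass 1:
  A via A→b a: +{b}
  B via B→A a: +{b}
  B via B→c: +{c}
  C via C→a: +{a}
  C via C→b: +{b}
  C via C→c c: +{c}
  S via S→B: +{b,c}
  FIRST[S]={b,c}  FIRST[A]={b}  FIRST[B]={b,c}  FIRST[C]={a,b,c}
pass 2: — fixpoint
  FIRST[S]={b,c}  FIRST[A]={b}  FIRST[B]={b,c}  FIRST[C]={a,b,c}

FIRST(B) = ["b", "c"]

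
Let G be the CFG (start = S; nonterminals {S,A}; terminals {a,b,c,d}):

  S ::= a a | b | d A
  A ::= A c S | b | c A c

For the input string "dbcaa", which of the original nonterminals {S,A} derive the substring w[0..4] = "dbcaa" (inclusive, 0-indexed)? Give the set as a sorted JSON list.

Convert to CNF:
  S -> T1 T1 | T2 A | b
  A -> A X3 | T0 X4 | b
  T0 -> c
  T1 -> a
  T2 -> d
  X3 -> T0 S
  X4 -> A T0

Fill CYK table bottom-up — only the sub-triangle for w[0..4]:
  cell(0,0) d: {T2}  orig:{}
  cell(1,1) b: {A,S}
  cell(2,2) c: {T0}  orig:{}
  cell(3,3) a: {T1}  orig:{}
  cell(4,4) a: {T1}  orig:{}
  cell(0,1) db: {S}
  cell(1,2) bc: {X4}  orig:{}
  cell(2,3) ca: ∅
  cell(3,4) aa: {S}
  cell(0,2) dbc: ∅
  cell(1,3) bca: ∅
  cell(2,4) caa: {X3}  orig:{}
  cell(0,3) dbca: ∅
  cell(1,4) bcaa: {A}
  cell(0,4) dbcaa: {S}

Original NTs in T[0,4] deriving "dbcaa": ["S"]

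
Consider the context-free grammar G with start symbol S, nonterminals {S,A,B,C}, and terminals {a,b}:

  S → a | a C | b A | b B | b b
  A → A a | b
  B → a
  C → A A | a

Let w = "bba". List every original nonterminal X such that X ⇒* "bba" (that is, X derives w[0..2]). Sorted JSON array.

Convert to CNF:
  S -> T0 C | T1 A | T1 B | T1 T1 | a
  A -> A T0 | b
  B -> a
  C -> A A | a
  T0 -> a
  T1 -> b

Fill CYK table bottom-up (cells [i..j] with 0 ≤ i ≤ j ≤ 2 only):
  cell(0,0) b: {A,T1}  orig:{A}
  cell(1,1) b: {A,T1}  orig:{A}
  cell(2,2) a: {B,C,S,T0}  orig:{B,C,S}
  cell(0,1) bb: {C,S}
  cell(1,2) ba: {A,S}
  cell(0,2) bba: {C,S}

Original NTs in T[0,2] deriving "bba": ["C", "S"]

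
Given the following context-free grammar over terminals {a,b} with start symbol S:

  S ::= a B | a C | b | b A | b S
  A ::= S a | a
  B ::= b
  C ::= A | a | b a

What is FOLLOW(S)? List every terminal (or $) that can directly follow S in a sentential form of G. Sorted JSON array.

FIRST iteration:
[1]
  A via A→a: +{a}
  B via B→b: +{b}
  C via C→A: +{a}
  C via C→b a: +{b}
  S via S→a B: +{a}
  S via S→b: +{b}
  FIRST[S]={a,b}  FIRST[A]={a}  FIRST[B]={b}  FIRST[C]={a,b}
[2]
  A via A→S a: +{b}
  FIRST[S]={a,b}  FIRST[A]={a,b}  FIRST[B]={b}  FIRST[C]={a,b}
[3] (no change)
  FIRST[S]={a,b}  FIRST[A]={a,b}  FIRST[B]={b}  FIRST[C]={a,b}

FOLLOW iteration:
seed FOLLOW(S) with $
iter 1:
  A→S a: FOLLOW(S) ⊇ FIRST(a) = {a}; new: +{a}
  S→a B: FOLLOW(B) ⊇ FOLLOW(S) ⊇ {$,a}; new: +{$,a}
  S→a C: FOLLOW(C) ⊇ FOLLOW(S) ⊇ {$,a}; new: +{$,a}
  S→b A: FOLLOW(A) ⊇ FOLLOW(S) ⊇ {$,a}; new: +{$,a}
  FOLLOW[S]={$,a}  FOLLOW[A]={$,a}  FOLLOW[B]={$,a}  FOLLOW[C]={$,a}
iter 2: — fixpoint
  FOLLOW[S]={$,a}  FOLLOW[A]={$,a}  FOLLOW[B]={$,a}  FOLLOW[C]={$,a}

FOLLOW(S) = ["$", "a"]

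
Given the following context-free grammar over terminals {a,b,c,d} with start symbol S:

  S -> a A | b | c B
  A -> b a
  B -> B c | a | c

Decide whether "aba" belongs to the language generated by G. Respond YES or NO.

CNF form of G:
  S -> T1 A | T2 B | b
  A -> T0 T1
  B -> B T2 | a | c
  T0 -> b
  T1 -> a
  T2 -> c

CYK fill:
  cell(0,0) a: {B,T1}  orig:{B}
  cell(1,1) b: {S,T0}  orig:{S}
  cell(2,2) a: {B,T1}  orig:{B}
  cell(0,1) ab: ∅
  cell(1,2) ba: {A}
  cell(0,2) aba: {S}

S ∈ T[0,2] ⇒ YES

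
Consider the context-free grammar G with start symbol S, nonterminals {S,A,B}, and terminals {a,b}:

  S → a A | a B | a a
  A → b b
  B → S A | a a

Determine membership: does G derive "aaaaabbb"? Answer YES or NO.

CNF form of G:
  S -> T1 A | T1 B | T1 T1
  A -> T0 T0
  B -> S A | T1 T1
  T0 -> b
  T1 -> a

Fill CYK table bottom-up:
  cell(0,0) a: {T1}  orig:{}
  cell(1,1) a: {T1}  orig:{}
  cell(2,2) a: {T1}  orig:{}
  cell(3,3) a: {T1}  orig:{}
  cell(4,4) a: {T1}  orig:{}
  cell(5,5) b: {T0}  orig:{}
  cell(6,6) b: {T0}  orig:{}
  cell(7,7) b: {T0}  orig:{}
  cell(0,1) aa: {B,S}
  cell(1,2) aa: {B,S}
  cell(2,3) aa: {B,S}
  cell(3,4) aa: {B,S}
  cell(4,5) ab: ∅
  cell(5,6) bb: {A}
  cell(6,7) bb: {A}
  cell(0,2) aaa: {S}
  cell(1,3) aaa: {S}
  cell(2,4) aaa: {S}
  cell(3,5) aab: ∅
  cell(4,6) abb: {S}
  cell(5,7) bbb: ∅
  cell(0,3) aaaa: ∅
  cell(1,4) aaaa: ∅
  cell(2,5) aaab: ∅
  cell(3,6) aabb: {B}
  cell(4,7) abbb: ∅
  cell(0,4) aaaaa: ∅
  cell(1,5) aaaab: ∅
  cell(2,6) aaabb: {B,S}
  cell(3,7) aabbb: ∅
  cell(0,5) aaaaab: ∅
  cell(1,6) aaaabb: {S}
  cell(2,7) aaabbb: ∅
  cell(0,6) aaaaabb: ∅
  cell(1,7) aaaabbb: ∅
  cell(0,7) aaaaabbb: ∅

S ∉ T[0,7] ⇒ NO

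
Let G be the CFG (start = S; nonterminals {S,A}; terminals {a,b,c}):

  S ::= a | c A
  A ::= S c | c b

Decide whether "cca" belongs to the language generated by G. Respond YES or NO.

CNF form of G:
  S -> T0 A | a
  A -> S T0 | T0 T1
  T0 -> c
  T1 -> b

CYK table (by increasing span):
  cell(0,0) c: {T0}  orig:{}
  cell(1,1) c: {T0}  orig:{}
  cell(2,2) a: {S}
  cell(0,1) cc: ∅
  cell(1,2) ca: ∅
  cell(0,2) cca: ∅

S ∉ T[0,2] ⇒ NO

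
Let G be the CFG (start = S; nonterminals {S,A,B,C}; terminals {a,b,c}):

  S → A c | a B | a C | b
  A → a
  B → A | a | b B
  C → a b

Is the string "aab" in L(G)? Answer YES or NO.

CNF form of G:
  S -> A T2 | T1 B | T1 C | b
  A -> a
  B -> T0 B | a
  C -> T1 T0
  T0 -> b
  T1 -> a
  T2 -> c

CYK table (by increasing span):
  T[0,0] 'a' = {A,B,T1}  orig:{A,B}
  T[1,1] 'a' = {A,B,T1}  orig:{A,B}
  T[2,2] 'b' = {S,T0}  orig:{S}
  T[0,1] 'aa' = {S}
  T[1,2] 'ab' = {C}
  T[0,2] 'aab' = {S}

S ∈ T[0,2] ⇒ YES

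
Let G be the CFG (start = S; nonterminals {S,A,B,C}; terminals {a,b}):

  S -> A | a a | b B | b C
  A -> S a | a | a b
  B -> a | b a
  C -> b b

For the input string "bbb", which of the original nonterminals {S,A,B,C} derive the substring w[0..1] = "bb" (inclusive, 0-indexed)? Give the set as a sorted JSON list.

CNF form of G:
  S -> S T0 | T0 T0 | T0 T1 | T1 B | T1 C | a
  A -> S T0 | T0 T1 | a
  B -> T1 T0 | a
  C -> T1 T1
  T0 -> a
  T1 -> b

CYK table (by increasing span) (cells [i..j] with 0 ≤ i ≤ j ≤ 1 only):
  cell(0,0) b: {T1}  orig:{}
  cell(1,1) b: {T1}  orig:{}
  cell(0,1) bb: {C}

Original NTs in T[0,1] deriving "bb": ["C"]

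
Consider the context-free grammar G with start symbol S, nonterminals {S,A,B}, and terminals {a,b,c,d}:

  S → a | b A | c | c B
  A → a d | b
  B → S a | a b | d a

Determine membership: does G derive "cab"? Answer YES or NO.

CNF form of G:
  S -> T2 A | T3 B | a | c
  A -> T0 T1 | b
  B -> S T0 | T0 T2 | T1 T0
  T0 -> a
  T1 -> d
  T2 -> b
  T3 -> c

CYK fill:
  [0..0]={S,T3}  "c"  orig:{S}
  [1..1]={S,T0}  "a"  orig:{S}
  [2..2]={A,T2}  "b"  orig:{A}
  [0..1]={B}  "ca"
  [1..2]={B}  "ab"
  [0..2]={S}  "cab"

S ∈ T[0,2] ⇒ YES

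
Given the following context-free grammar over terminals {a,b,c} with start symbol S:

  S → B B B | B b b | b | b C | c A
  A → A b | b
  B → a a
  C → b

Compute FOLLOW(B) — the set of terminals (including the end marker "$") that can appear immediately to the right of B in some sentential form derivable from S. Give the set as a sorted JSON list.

Compute FIRST by fixpoint:
[1]
  A via A→b: +{b}
  B via B→a a: +{a}
  C via C→b: +{b}
  S via S→B B B: +{a}
  S via S→b: +{b}
  S via S→c A: +{c}
  FIRST(S)={a,b,c}  FIRST(A)={b}  FIRST(B)={a}  FIRST(C)={b}
[2] (stable)
  FIRST(S)={a,b,c}  FIRST(A)={b}  FIRST(B)={a}  FIRST(C)={b}

FOLLOW iteration:
seed FOLLOW(S) with $
round 1:
  A→A b: FOLLOW(A) ⊇ FIRST(b) = {b}; new: +{b}
  S→B B B: FOLLOW(B) ⊇ FIRST(B) = {a}; new: +{a}
  S→B B B: FOLLOW(B) ⊇ FOLLOW(S) ⊇ {$}; new: +{$}
  S→B b b: FOLLOW(B) ⊇ FIRST(b) = {b}; new: +{b}
  S→b C: FOLLOW(C) ⊇ FOLLOW(S) ⊇ {$}; new: +{$}
  S→c A: FOLLOW(A) ⊇ FOLLOW(S) ⊇ {$}; new: +{$}
  FOLLOW(S)={$}  FOLLOW(A)={$,b}  FOLLOW(B)={$,a,b}  FOLLOW(C)={$}
round 2: — fixpoint
  FOLLOW(S)={$}  FOLLOW(A)={$,b}  FOLLOW(B)={$,a,b}  FOLLOW(C)={$}

FOLLOW(B) = ["$", "a", "b"]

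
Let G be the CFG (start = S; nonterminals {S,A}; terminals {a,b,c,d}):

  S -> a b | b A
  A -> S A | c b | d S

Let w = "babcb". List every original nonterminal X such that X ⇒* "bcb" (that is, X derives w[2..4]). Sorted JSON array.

Convert to CNF:
  S -> T1 A | T3 T1
  A -> S A | T0 T1 | T2 S
  T0 -> c
  T1 -> b
  T2 -> d
  T3 -> a

CYK table (by increasing span) — only the sub-triangle for w[2..4]:
  [2..2]={T1}  "b"  orig:{}
  [3..3]={T0}  "c"  orig:{}
  [4..4]={T1}  "b"  orig:{}
  [2..3]=∅  "bc"
  [3..4]={A}  "cb"
  [2..4]={S}  "bcb"

Original NTs in T[2,4] deriving "bcb": ["S"]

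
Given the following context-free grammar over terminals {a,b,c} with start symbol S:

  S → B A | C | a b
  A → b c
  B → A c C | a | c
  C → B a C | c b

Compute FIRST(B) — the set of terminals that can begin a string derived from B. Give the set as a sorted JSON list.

FIRST sets, iterate to fixpoint:
round 1:
  A via A→b c: +{b}
  B via B→A c C: +{b}
  B via B→a: +{a}
  B via B→c: +{c}
  C via C→B a C: +{a,b,c}
  S via S→B A: +{a,b,c}
  FIRST[S]={a,b,c}  FIRST[A]={b}  FIRST[B]={a,b,c}  FIRST[C]={a,b,c}
round 2: — fixpoint
  FIRST[S]={a,b,c}  FIRST[A]={b}  FIRST[B]={a,b,c}  FIRST[C]={a,b,c}

FIRST(B) = ["a", "b", "c"]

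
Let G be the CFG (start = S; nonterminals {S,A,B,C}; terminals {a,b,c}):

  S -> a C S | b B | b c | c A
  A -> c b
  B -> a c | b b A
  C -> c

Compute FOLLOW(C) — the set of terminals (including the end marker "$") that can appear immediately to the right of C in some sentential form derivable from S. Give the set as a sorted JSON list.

FIRST sets, iterate to fixpoint:
pass 1:
  A via A→c b: +{c}
  B via B→a c: +{a}
  B via B→b b A: +{b}
  C via C→c: +{c}
  S via S→a C S: +{a}
  S via S→b B: +{b}
  S via S→c A: +{c}
  FIRST[S]={a,b,c}  FIRST[A]={c}  FIRST[B]={a,b}  FIRST[C]={c}
pass 2: — fixpoint
  FIRST[S]={a,b,c}  FIRST[A]={c}  FIRST[B]={a,b}  FIRST[C]={c}

Compute FOLLOW by fixpoint:
initialize: $ ∈ FOLLOW(S)
round 1:
  S→a C S: FOLLOW(C) ⊇ FIRST(S) = {a,b,c}; new: +{a,b,c}
  S→b B: FOLLOW(B) ⊇ FOLLOW(S) ⊇ {$}; new: +{$}
  S→c A: FOLLOW(A) ⊇ FOLLOW(S) ⊇ {$}; new: +{$}
  S: {$}  A: {$}  B: {$}  C: {a,b,c}
round 2: done
  S: {$}  A: {$}  B: {$}  C: {a,b,c}

FOLLOW(C) = ["a", "b", "c"]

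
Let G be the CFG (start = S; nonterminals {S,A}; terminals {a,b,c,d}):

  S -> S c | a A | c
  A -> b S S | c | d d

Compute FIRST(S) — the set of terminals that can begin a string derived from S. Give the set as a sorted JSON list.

FIRST iteration:
iter 1:
  A via A→b S S: +{b}
  A via A→c: +{c}
  A via A→d d: +{d}
  S via S→a A: +{a}
  S via S→c: +{c}
  S: {a,c}  A: {b,c,d}
iter 2: — fixpoint
  S: {a,c}  A: {b,c,d}

FIRST(S) = ["a", "c"]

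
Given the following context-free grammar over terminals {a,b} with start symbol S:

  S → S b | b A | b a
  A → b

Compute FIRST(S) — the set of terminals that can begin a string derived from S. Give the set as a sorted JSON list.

FIRST iteration:
pass 1:
  A via A→b: +{b}
  S via S→b A: +{b}
  FIRST(S)={b}  FIRST(A)={b}
pass 2: done
  FIRST(S)={b}  FIRST(A)={b}

FIRST(S) = ["b"]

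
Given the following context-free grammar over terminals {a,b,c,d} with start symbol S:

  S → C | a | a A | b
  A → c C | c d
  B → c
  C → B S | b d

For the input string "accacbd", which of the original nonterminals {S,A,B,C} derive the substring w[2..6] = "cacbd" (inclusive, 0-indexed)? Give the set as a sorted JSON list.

CNF form of G:
  S -> B S | T2 T1 | T3 A | a | b
  A -> T0 C | T0 T1
  B -> c
  C -> B S | T2 T1
  T0 -> c
  T1 -> d
  T2 -> b
  T3 -> a

CYK table (by increasing span) (cells [i..j] with 2 ≤ i ≤ j ≤ 6 only):
  cell(2,2) c: {B,T0}  orig:{B}
  cell(3,3) a: {S,T3}  orig:{S}
  cell(4,4) c: {B,T0}  orig:{B}
  cell(5,5) b: {S,T2}  orig:{S}
  cell(6,6) d: {T1}  orig:{}
  cell(2,3) ca: {C,S}
  cell(3,4) ac: ∅
  cell(4,5) cb: {C,S}
  cell(5,6) bd: {C,S}
  cell(2,4) cac: ∅
  cell(3,5) acb: ∅
  cell(4,6) cbd: {A,C,S}
  cell(2,5) cacb: ∅
  cell(3,6) acbd: {S}
  cell(2,6) cacbd: {C,S}

Original NTs in T[2,6] deriving "cacbd": ["C", "S"]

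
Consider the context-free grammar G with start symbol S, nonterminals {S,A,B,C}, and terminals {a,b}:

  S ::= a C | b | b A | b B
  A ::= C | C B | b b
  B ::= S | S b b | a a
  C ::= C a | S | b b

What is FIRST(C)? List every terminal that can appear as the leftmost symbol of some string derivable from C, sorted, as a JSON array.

FIRST iteration:
pass 1:
  A via A→b b: +{b}
  B via B→a a: +{a}
  C via C→b b: +{b}
  S via S→a C: +{a}
  S via S→b: +{b}
  S: {a,b}  A: {b}  B: {a}  C: {b}
pass 2:
  B via B→S: +{b}
  C via C→S: +{a}
  S: {a,b}  A: {b}  B: {a,b}  C: {a,b}
pass 3:
  A via A→C: +{a}
  S: {a,b}  A: {a,b}  B: {a,b}  C: {a,b}
pass 4: — fixpoint
  S: {a,b}  A: {a,b}  B: {a,b}  C: {a,b}

FIRST(C) = ["a", "b"]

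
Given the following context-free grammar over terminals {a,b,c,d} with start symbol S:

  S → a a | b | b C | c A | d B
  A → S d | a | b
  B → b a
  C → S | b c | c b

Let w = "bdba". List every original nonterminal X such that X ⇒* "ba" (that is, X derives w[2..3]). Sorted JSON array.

CNF form of G:
  S -> T0 B | T1 C | T2 T2 | T3 A | b
  A -> S T0 | a | b
  B -> T1 T2
  C -> T0 B | T1 C | T1 T3 | T2 T2 | T3 A | T3 T1 | b
  T0 -> d
  T1 -> b
  T2 -> a
  T3 -> c

CYK table (by increasing span) — only the sub-triangle for w[2..3]:
  cell(2,2) b: {A,C,S,T1}  orig:{A,C,S}
  cell(3,3) a: {A,T2}  orig:{A}
  cell(2,3) ba: {B}

Original NTs in T[2,3] deriving "ba": ["B"]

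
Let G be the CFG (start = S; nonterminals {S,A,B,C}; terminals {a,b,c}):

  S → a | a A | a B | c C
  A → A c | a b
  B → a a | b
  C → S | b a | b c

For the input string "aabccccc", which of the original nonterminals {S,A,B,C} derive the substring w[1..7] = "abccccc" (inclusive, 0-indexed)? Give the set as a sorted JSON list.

Convert to CNF:
  S -> T0 C | T1 A | T1 B | a
  A -> A T0 | T1 T2
  B -> T1 T1 | b
  C -> T0 C | T1 A | T1 B | T2 T0 | T2 T1 | a
  T0 -> c
  T1 -> a
  T2 -> b

CYK fill, restricted to cells inside w[1..7]:
  T[1,1] 'a' = {C,S,T1}  orig:{C,S}
  T[2,2] 'b' = {B,T2}  orig:{B}
  T[3,3] 'c' = {T0}  orig:{}
  T[4,4] 'c' = {T0}  orig:{}
  T[5,5] 'c' = {T0}  orig:{}
  T[6,6] 'c' = {T0}  orig:{}
  T[7,7] 'c' = {T0}  orig:{}
  T[1,2] 'ab' = {A,C,S}
  T[2,3] 'bc' = {C}
  T[3,4] 'cc' = ∅
  T[4,5] 'cc' = ∅
  T[5,6] 'cc' = ∅
  T[6,7] 'cc' = ∅
  T[1,3] 'abc' = {A}
  T[2,4] 'bcc' = ∅
  T[3,5] 'ccc' = ∅
  T[4,6] 'ccc' = ∅
  T[5,7] 'ccc' = ∅
  T[1,4] 'abcc' = {A}
  T[2,5] 'bccc' = ∅
  T[3,6] 'cccc' = ∅
  T[4,7] 'cccc' = ∅
  T[1,5] 'abccc' = {A}
  T[2,6] 'bcccc' = ∅
  T[3,7] 'ccccc' = ∅
  T[1,6] 'abcccc' = {A}
  T[2,7] 'bccccc' = ∅
  T[1,7] 'abccccc' = {A}

Original NTs in T[1,7] deriving "abccccc": ["A"]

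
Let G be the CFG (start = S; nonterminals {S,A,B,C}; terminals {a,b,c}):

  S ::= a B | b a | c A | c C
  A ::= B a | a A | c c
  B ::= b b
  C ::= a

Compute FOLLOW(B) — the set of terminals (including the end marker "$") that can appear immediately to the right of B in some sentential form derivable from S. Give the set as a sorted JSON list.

Compute FIRST by fixpoint:
[1]
  A via A→a A: +{a}
  A via A→c c: +{c}
  B via B→b b: +{b}
  C via C→a: +{a}
  S via S→a B: +{a}
  S via S→b a: +{b}
  S via S→c A: +{c}
  FIRST(S)={a,b,c}  FIRST(A)={a,c}  FIRST(B)={b}  FIRST(C)={a}
[2]
  A via A→B a: +{b}
  FIRST(S)={a,b,c}  FIRST(A)={a,b,c}  FIRST(B)={b}  FIRST(C)={a}
[3] (no change)
  FIRST(S)={a,b,c}  FIRST(A)={a,b,c}  FIRST(B)={b}  FIRST(C)={a}

Compute FOLLOW by fixpoint:
seed FOLLOW(S) with $
[1]
  A→B a: FOLLOW(B) ⊇ FIRST(a) = {a}; new: +{a}
  S→a B: FOLLOW(B) ⊇ FOLLOW(S) ⊇ {$}; new: +{$}
  S→c A: FOLLOW(A) ⊇ FOLLOW(S) ⊇ {$}; new: +{$}
  S→c C: FOLLOW(C) ⊇ FOLLOW(S) ⊇ {$}; new: +{$}
  S: {$}  A: {$}  B: {$,a}  C: {$}
[2] — fixpoint
  S: {$}  A: {$}  B: {$,a}  C: {$}

FOLLOW(B) = ["$", "a"]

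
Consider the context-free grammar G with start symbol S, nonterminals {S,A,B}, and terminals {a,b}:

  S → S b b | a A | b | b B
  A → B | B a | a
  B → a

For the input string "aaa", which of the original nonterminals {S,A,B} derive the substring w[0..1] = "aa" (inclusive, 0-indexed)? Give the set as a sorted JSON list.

Convert to CNF:
  S -> S X2 | T0 A | T1 B | b
  A -> B T0 | a
  B -> a
  T0 -> a
  T1 -> b
  X2 -> T1 T1

Fill CYK table bottom-up — only the sub-triangle for w[0..1]:
  T[0,0] 'a' = {A,B,T0}  orig:{A,B}
  T[1,1] 'a' = {A,B,T0}  orig:{A,B}
  T[0,1] 'aa' = {A,S}

Original NTs in T[0,1] deriving "aa": ["A", "S"]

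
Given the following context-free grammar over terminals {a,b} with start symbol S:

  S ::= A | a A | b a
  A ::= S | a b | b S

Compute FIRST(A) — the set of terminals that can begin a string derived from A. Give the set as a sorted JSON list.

FIRST sets, iterate to fixpoint:
iter 1:
  A via A→a b: +{a}
  A via A→b S: +{b}
  S via S→A: +{a,b}
  FIRST[S]={a,b}  FIRST[A]={a,b}
iter 2: (stable)
  FIRST[S]={a,b}  FIRST[A]={a,b}

FIRST(A) = ["a", "b"]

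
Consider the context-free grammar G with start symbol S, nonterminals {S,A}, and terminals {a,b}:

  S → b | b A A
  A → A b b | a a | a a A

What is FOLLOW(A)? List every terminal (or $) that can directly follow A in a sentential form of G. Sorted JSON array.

Compute FIRST by fixpoint:
round 1:
  A via A→a a: +{a}
  S via S→b: +{b}
  FIRST[S]={b}  FIRST[A]={a}
round 2: done
  FIRST[S]={b}  FIRST[A]={a}

Compute FOLLOW by fixpoint:
FOLLOW(S) := {$}
[1]
  A→A b b: FOLLOW(A) ⊇ FIRST(b) = {b}; new: +{b}
  S→b A A: FOLLOW(A) ⊇ FIRST(A) = {a}; new: +{a}
  S→b A A: FOLLOW(A) ⊇ FOLLOW(S) ⊇ {$}; new: +{$}
  FOLLOW(S)={$}  FOLLOW(A)={$,a,b}
[2] (no change)
  FOLLOW(S)={$}  FOLLOW(A)={$,a,b}

FOLLOW(A) = ["$", "a", "b"]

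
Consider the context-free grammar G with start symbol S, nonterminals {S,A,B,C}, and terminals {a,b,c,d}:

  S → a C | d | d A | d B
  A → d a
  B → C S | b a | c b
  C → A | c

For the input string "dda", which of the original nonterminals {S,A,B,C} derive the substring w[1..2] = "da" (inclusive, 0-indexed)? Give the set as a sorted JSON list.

CNF form of G:
  S -> T0 A | T0 B | T1 C | d
  A -> T0 T1
  B -> C S | T2 T1 | T3 T2
  C -> T0 T1 | c
  T0 -> d
  T1 -> a
  T2 -> b
  T3 -> c

Fill CYK table bottom-up — only the sub-triangle for w[1..2]:
  T[1,1] 'd' = {S,T0}  orig:{S}
  T[2,2] 'a' = {T1}  orig:{}
  T[1,2] 'da' = {A,C}

Original NTs in T[1,2] deriving "da": ["A", "C"]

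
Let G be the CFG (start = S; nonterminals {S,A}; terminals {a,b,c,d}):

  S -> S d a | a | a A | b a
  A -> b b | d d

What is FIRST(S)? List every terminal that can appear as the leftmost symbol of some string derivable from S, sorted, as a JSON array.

Compute FIRST by fixpoint:
round 1:
  A via A→b b: +{b}
  A via A→d d: +{d}
  S via S→a: +{a}
  S via S→b a: +{b}
  FIRST[S]={a,b}  FIRST[A]={b,d}
round 2: done
  FIRST[S]={a,b}  FIRST[A]={b,d}

FIRST(S) = ["a", "b"]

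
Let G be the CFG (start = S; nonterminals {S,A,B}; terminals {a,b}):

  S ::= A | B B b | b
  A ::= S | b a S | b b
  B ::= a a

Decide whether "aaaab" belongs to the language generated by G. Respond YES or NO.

CNF form of G:
  S -> B X4 | T0 T0 | T0 X5 | b
  A -> B X2 | T0 T0 | T0 X3 | b
  B -> T1 T1
  T0 -> b
  T1 -> a
  X2 -> B T0
  X3 -> T1 S
  X4 -> B T0
  X5 -> T1 S

CYK table (by increasing span):
  [0..0]={T1}  "a"  orig:{}
  [1..1]={T1}  "a"  orig:{}
  [2..2]={T1}  "a"  orig:{}
  [3..3]={T1}  "a"  orig:{}
  [4..4]={A,S,T0}  "b"  orig:{A,S}
  [0..1]={B}  "aa"
  [1..2]={B}  "aa"
  [2..3]={B}  "aa"
  [3..4]={X3,X5}  "ab"  orig:{}
  [0..2]=∅  "aaa"
  [1..3]=∅  "aaa"
  [2..4]={X2,X4}  "aab"  orig:{}
  [0..3]=∅  "aaaa"
  [1..4]=∅  "aaab"
  [0..4]={A,S}  "aaaab"

S ∈ T[0,4] ⇒ YES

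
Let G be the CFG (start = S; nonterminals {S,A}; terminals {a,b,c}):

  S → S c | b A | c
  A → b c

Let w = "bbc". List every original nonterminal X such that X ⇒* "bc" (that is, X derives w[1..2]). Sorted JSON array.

Convert to CNF:
  S -> S T1 | T0 A | c
  A -> T0 T1
  T0 -> b
  T1 -> c

CYK fill (cells [i..j] with 1 ≤ i ≤ j ≤ 2 only):
  cell(1,1) b: {T0}  orig:{}
  cell(2,2) c: {S,T1}  orig:{S}
  cell(1,2) bc: {A}

Original NTs in T[1,2] deriving "bc": ["A"]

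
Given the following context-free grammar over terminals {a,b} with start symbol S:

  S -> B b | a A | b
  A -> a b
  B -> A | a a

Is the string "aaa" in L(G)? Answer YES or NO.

Convert to CNF:
  S -> B T1 | T0 A | b
  A -> T0 T1
  B -> T0 T0 | T0 T1
  T0 -> a
  T1 -> b

CYK fill:
  cell(0,0) a: {T0}  orig:{}
  cell(1,1) a: {T0}  orig:{}
  cell(2,2) a: {T0}  orig:{}
  cell(0,1) aa: {B}
  cell(1,2) aa: {B}
  cell(0,2) aaa: ∅

S ∉ T[0,2] ⇒ NO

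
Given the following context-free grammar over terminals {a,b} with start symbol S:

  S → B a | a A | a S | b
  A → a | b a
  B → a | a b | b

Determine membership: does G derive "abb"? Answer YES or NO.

Convert to CNF:
  S -> B T1 | T1 A | T1 S | b
  A -> T0 T1 | a
  B -> T1 T0 | a | b
  T0 -> b
  T1 -> a

CYK fill:
  [0..0]={A,B,T1}  "a"  orig:{A,B}
  [1..1]={B,S,T0}  "b"  orig:{B,S}
  [2..2]={B,S,T0}  "b"  orig:{B,S}
  [0..1]={B,S}  "ab"
  [1..2]=∅  "bb"
  [0..2]=∅  "abb"

S ∉ T[0,2] ⇒ NO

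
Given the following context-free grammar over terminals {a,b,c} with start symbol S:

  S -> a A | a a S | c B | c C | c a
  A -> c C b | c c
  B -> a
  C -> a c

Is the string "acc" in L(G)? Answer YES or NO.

Convert to CNF:
  S -> T0 B | T0 C | T0 T2 | T2 A | T2 X4
  A -> T0 T0 | T0 X3
  B -> a
  C -> T2 T0
  T0 -> c
  T1 -> b
  T2 -> a
  X3 -> C T1
  X4 -> T2 S

CYK fill:
  cell(0,0) a: {B,T2}  orig:{B}
  cell(1,1) c: {T0}  orig:{}
  cell(2,2) c: {T0}  orig:{}
  cell(0,1) ac: {C}
  cell(1,2) cc: {A}
  cell(0,2) acc: {S}

S ∈ T[0,2] ⇒ YES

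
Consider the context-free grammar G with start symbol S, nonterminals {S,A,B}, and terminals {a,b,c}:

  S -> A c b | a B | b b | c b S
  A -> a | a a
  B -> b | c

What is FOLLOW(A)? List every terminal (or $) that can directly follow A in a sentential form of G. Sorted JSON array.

FIRST sets, iterate to fixpoint:
iter 1:
  A via A→a: +{a}
  B via B→b: +{b}
  B via B→c: +{c}
  S via S→A c b: +{a}
  S via S→b b: +{b}
  S via S→c b S: +{c}
  FIRST[S]={a,b,c}  FIRST[A]={a}  FIRST[B]={b,c}
iter 2: (stable)
  FIRST[S]={a,b,c}  FIRST[A]={a}  FIRST[B]={b,c}

FOLLOW sets:
seed FOLLOW(S) with $
iter 1:
  S→A c b: FOLLOW(A) ⊇ FIRST(c) = {c}; new: +{c}
  S→a B: FOLLOW(B) ⊇ FOLLOW(S) ⊇ {$}; new: +{$}
  FOLLOW[S]={$}  FOLLOW[A]={c}  FOLLOW[B]={$}
iter 2: (stable)
  FOLLOW[S]={$}  FOLLOW[A]={c}  FOLLOW[B]={$}

FOLLOW(A) = ["c"]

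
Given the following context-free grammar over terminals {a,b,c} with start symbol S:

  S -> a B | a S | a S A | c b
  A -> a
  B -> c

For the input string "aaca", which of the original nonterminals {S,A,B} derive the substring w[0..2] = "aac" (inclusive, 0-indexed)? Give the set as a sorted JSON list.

Convert to CNF:
  S -> T0 B | T0 S | T0 X3 | T1 T2
  A -> a
  B -> c
  T0 -> a
  T1 -> c
  T2 -> b
  X3 -> S A

CYK table (by increasing span) (cells [i..j] with 0 ≤ i ≤ j ≤ 2 only):
  T[0,0] 'a' = {A,T0}  orig:{A}
  T[1,1] 'a' = {A,T0}  orig:{A}
  T[2,2] 'c' = {B,T1}  orig:{B}
  T[0,1] 'aa' = ∅
  T[1,2] 'ac' = {S}
  T[0,2] 'aac' = {S}

Original NTs in T[0,2] deriving "aac": ["S"]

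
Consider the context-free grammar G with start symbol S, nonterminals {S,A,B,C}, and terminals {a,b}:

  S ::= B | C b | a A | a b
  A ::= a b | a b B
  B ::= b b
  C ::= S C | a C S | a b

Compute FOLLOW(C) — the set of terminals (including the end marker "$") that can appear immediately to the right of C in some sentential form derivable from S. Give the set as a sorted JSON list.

FIRST sets, iterate to fixpoint:
pass 1:
  A via A→a b: +{a}
  B via B→b b: +{b}
  C via C→a C S: +{a}
  S via S→B: +{b}
  S via S→C b: +{a}
  FIRST[S]={a,b}  FIRST[A]={a}  FIRST[B]={b}  FIRST[C]={a}
pass 2:
  C via C→S C: +{b}
  FIRST[S]={a,b}  FIRST[A]={a}  FIRST[B]={b}  FIRST[C]={a,b}
pass 3: — fixpoint
  FIRST[S]={a,b}  FIRST[A]={a}  FIRST[B]={b}  FIRST[C]={a,b}

FOLLOW sets:
seed FOLLOW(S) with $
[1]
  C→S C: FOLLOW(S) ⊇ FIRST(C) = {a,b}; new: +{a,b}
  C→a C S: FOLLOW(C) ⊇ FIRST(S) = {a,b}; new: +{a,b}
  S→B: FOLLOW(B) ⊇ FOLLOW(S) ⊇ {$,a,b}; new: +{$,a,b}
  S→a A: FOLLOW(A) ⊇ FOLLOW(S) ⊇ {$,a,b}; new: +{$,a,b}
  S: {$,a,b}  A: {$,a,b}  B: {$,a,b}  C: {a,b}
[2] done
  S: {$,a,b}  A: {$,a,b}  B: {$,a,b}  C: {a,b}

FOLLOW(C) = ["a", "b"]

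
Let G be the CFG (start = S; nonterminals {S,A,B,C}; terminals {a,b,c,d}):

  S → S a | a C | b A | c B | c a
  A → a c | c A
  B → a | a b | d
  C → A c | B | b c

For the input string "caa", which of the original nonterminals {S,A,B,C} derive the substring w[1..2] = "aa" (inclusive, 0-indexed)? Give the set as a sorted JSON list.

CNF form of G:
  S -> S T0 | T0 C | T1 B | T1 T0 | T2 A
  A -> T0 T1 | T1 A
  B -> T0 T2 | a | d
  C -> A T1 | T0 T2 | T2 T1 | a | d
  T0 -> a
  T1 -> c
  T2 -> b

CYK table (by increasing span), restricted to cells inside w[1..2]:
  [1..1]={B,C,T0}  "a"  orig:{B,C}
  [2..2]={B,C,T0}  "a"  orig:{B,C}
  [1..2]={S}  "aa"

Original NTs in T[1,2] deriving "aa": ["S"]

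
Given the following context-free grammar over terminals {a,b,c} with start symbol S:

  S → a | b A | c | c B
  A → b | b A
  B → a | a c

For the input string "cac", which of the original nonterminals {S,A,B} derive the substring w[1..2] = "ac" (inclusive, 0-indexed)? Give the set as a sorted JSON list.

CNF form of G:
  S -> T0 A | T2 B | a | c
  A -> T0 A | b
  B -> T1 T2 | a
  T0 -> b
  T1 -> a
  T2 -> c

Fill CYK table bottom-up (cells [i..j] with 1 ≤ i ≤ j ≤ 2 only):
  T[1,1] 'a' = {B,S,T1}  orig:{B,S}
  T[2,2] 'c' = {S,T2}  orig:{S}
  T[1,2] 'ac' = {B}

Original NTs in T[1,2] deriving "ac": ["B"]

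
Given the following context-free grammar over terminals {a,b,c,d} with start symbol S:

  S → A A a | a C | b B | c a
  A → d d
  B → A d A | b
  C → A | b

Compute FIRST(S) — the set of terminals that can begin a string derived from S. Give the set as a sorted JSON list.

FIRST iteration:
iter 1:
  A via A→d d: +{d}
  B via B→A d A: +{d}
  B via B→b: +{b}
  C via C→A: +{d}
  C via C→b: +{b}
  S via S→A A a: +{d}
  S via S→a C: +{a}
  S via S→b B: +{b}
  S via S→c a: +{c}
  S: {a,b,c,d}  A: {d}  B: {b,d}  C: {b,d}
iter 2: (stable)
  S: {a,b,c,d}  A: {d}  B: {b,d}  C: {b,d}

FIRST(S) = ["a", "b", "c", "d"]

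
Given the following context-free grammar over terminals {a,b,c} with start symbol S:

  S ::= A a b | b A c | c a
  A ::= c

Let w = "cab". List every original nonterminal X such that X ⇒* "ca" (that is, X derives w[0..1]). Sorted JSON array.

Convert to CNF:
  S -> A X3 | T1 X4 | T2 T0
  A -> c
  T0 -> a
  T1 -> b
  T2 -> c
  X3 -> T0 T1
  X4 -> A T2

Fill CYK table bottom-up (cells [i..j] with 0 ≤ i ≤ j ≤ 1 only):
  [0..0]={A,T2}  "c"  orig:{A}
  [1..1]={T0}  "a"  orig:{}
  [0..1]={S}  "ca"

Original NTs in T[0,1] deriving "ca": ["S"]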